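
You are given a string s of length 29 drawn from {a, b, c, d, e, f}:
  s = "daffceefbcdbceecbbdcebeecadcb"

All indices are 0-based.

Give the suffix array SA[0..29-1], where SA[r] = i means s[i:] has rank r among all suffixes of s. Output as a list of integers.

sorted suffixes:
  #0 SA[0]=25  'adcb'
  #1 SA[1]=1  'affceefbcdbceecbbdcebeecadcb'
  #2 SA[2]=28  'b'
  #3 SA[3]=16  'bbdcebeecadcb'
  #4 SA[4]=8  'bcdbceecbbdcebeecadcb'
  #5 SA[5]=11  'bceecbbdcebeecadcb'
  #6 SA[6]=17  'bdcebeecadcb'
  #7 SA[7]=21  'beecadcb'
  #8 SA[8]=24  'cadcb'
  #9 SA[9]=27  'cb'
  #10 SA[10]=15  'cbbdcebeecadcb'
  #11 SA[11]=9  'cdbceecbbdcebeecadcb'
  #12 SA[12]=19  'cebeecadcb'
  #13 SA[13]=12  'ceecbbdcebeecadcb'
  #14 SA[14]=4  'ceefbcdbceecbbdcebeecadcb'
  #15 SA[15]=0  'daffceefbcdbceecbbdcebeecadcb'
  #16 SA[16]=10  'dbceecbbdcebeecadcb'
  #17 SA[17]=26  'dcb'
  #18 SA[18]=18  'dcebeecadcb'
  #19 SA[19]=20  'ebeecadcb'
  #20 SA[20]=23  'ecadcb'
  #21 SA[21]=14  'ecbbdcebeecadcb'
  #22 SA[22]=22  'eecadcb'
  #23 SA[23]=13  'eecbbdcebeecadcb'
  #24 SA[24]=5  'eefbcdbceecbbdcebeecadcb'
  #25 SA[25]=6  'efbcdbceecbbdcebeecadcb'
  #26 SA[26]=7  'fbcdbceecbbdcebeecadcb'
  #27 SA[27]=3  'fceefbcdbceecbbdcebeecadcb'
  #28 SA[28]=2  'ffceefbcdbceecbbdcebeecadcb'

[25, 1, 28, 16, 8, 11, 17, 21, 24, 27, 15, 9, 19, 12, 4, 0, 10, 26, 18, 20, 23, 14, 22, 13, 5, 6, 7, 3, 2]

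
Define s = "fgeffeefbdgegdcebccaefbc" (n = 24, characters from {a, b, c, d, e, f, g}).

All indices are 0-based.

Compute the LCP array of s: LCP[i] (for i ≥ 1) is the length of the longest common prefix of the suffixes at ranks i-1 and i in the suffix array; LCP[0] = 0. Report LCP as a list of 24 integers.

[0, 0, 2, 1, 0, 1, 1, 1, 0, 1, 0, 1, 1, 3, 2, 1, 0, 2, 1, 1, 1, 0, 1, 2]

rank | idx | suffix
   0 |  19 | aefbc
   1 |  22 | bc
   2 |  16 | bccaefbc
   3 |   8 | bdgegdcebccaefbc
   4 |  23 | c
   5 |  18 | caefbc
   6 |  17 | ccaefbc
   7 |  14 | cebccaefbc
   8 |  13 | dcebccaefbc
   9 |   9 | dgegdcebccaefbc
  10 |  15 | ebccaefbc
  11 |   5 | eefbdgegdcebccaefbc
  12 |  20 | efbc
  13 |   6 | efbdgegdcebccaefbc
  14 |   2 | effeefbdgegdcebccaefbc
  15 |  11 | egdcebccaefbc
  16 |  21 | fbc
  17 |   7 | fbdgegdcebccaefbc
  18 |   4 | feefbdgegdcebccaefbc
  19 |   3 | ffeefbdgegdcebccaefbc
  20 |   0 | fgeffeefbdgegdcebccaefbc
  21 |  12 | gdcebccaefbc
  22 |   1 | geffeefbdgegdcebccaefbc
  23 |  10 | gegdcebccaefbc

SA = [19, 22, 16, 8, 23, 18, 17, 14, 13, 9, 15, 5, 20, 6, 2, 11, 21, 7, 4, 3, 0, 12, 1, 10]
[i] adj suffixes → lcp
  [1] 19/22 → 0 ('')
  [2] 22/16 → 2 ('bc')
  [3] 16/8 → 1 ('b')
  [4] 8/23 → 0 ('')
  [5] 23/18 → 1 ('c')
  [6] 18/17 → 1 ('c')
  [7] 17/14 → 1 ('c')
  [8] 14/13 → 0 ('')
  [9] 13/9 → 1 ('d')
  [10] 9/15 → 0 ('')
  [11] 15/5 → 1 ('e')
  [12] 5/20 → 1 ('e')
  [13] 20/6 → 3 ('efb')
  [14] 6/2 → 2 ('ef')
  [15] 2/11 → 1 ('e')
  [16] 11/21 → 0 ('')
  [17] 21/7 → 2 ('fb')
  [18] 7/4 → 1 ('f')
  [19] 4/3 → 1 ('f')
  [20] 3/0 → 1 ('f')
  [21] 0/12 → 0 ('')
  [22] 12/1 → 1 ('g')
  [23] 1/10 → 2 ('ge')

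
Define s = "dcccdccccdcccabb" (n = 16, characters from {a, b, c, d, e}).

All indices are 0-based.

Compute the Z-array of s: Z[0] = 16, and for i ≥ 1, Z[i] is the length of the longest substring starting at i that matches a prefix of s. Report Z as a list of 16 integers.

[16, 0, 0, 0, 4, 0, 0, 0, 0, 4, 0, 0, 0, 0, 0, 0]

Z[0]=16
i=1: fresh scan; Z[1]=0
i=2: fresh scan; Z[2]=0
i=3: fresh scan; Z[3]=0
i=4: fresh scan; Z[4]=4 grow→box=[4,8)
i=5: min(r-i=3, Z[1]=0)=0; Z[5]=0
i=6: min(r-i=2, Z[2]=0)=0; Z[6]=0
i=7: min(r-i=1, Z[3]=0)=0; Z[7]=0
i=8: fresh scan; Z[8]=0
i=9: fresh scan; Z[9]=4 grow→box=[9,13)
i=10: min(r-i=3, Z[1]=0)=0; Z[10]=0
i=11: min(r-i=2, Z[2]=0)=0; Z[11]=0
i=12: min(r-i=1, Z[3]=0)=0; Z[12]=0
i=13: fresh scan; Z[13]=0
i=14: fresh scan; Z[14]=0
i=15: fresh scan; Z[15]=0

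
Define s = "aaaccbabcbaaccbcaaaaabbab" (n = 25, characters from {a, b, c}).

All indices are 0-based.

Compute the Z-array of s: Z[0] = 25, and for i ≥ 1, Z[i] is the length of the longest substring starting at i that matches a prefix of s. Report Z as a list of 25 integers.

Z[0]=25
i=1: fresh scan; Z[1]=2 scan→box=[1,3)
i=2: min(r-i=1, Z[1]=2)=1; Z[2]=1
i=3: fresh scan; Z[3]=0
i=4: fresh scan; Z[4]=0
i=5: fresh scan; Z[5]=0
i=6: fresh scan; Z[6]=1 scan→box=[6,7)
i=7: fresh scan; Z[7]=0
i=8: fresh scan; Z[8]=0
i=9: fresh scan; Z[9]=0
i=10: fresh scan; Z[10]=2 scan→box=[10,12)
i=11: min(r-i=1, Z[1]=2)=1; Z[11]=1
i=12: fresh scan; Z[12]=0
i=13: fresh scan; Z[13]=0
i=14: fresh scan; Z[14]=0
i=15: fresh scan; Z[15]=0
i=16: fresh scan; Z[16]=3 scan→box=[16,19)
i=17: min(r-i=2, Z[1]=2)=2; Z[17]=3 scan→box=[17,20)
i=18: min(r-i=2, Z[1]=2)=2; Z[18]=3 scan→box=[18,21)
i=19: min(r-i=2, Z[1]=2)=2; Z[19]=2
i=20: min(r-i=1, Z[2]=1)=1; Z[20]=1
i=21: fresh scan; Z[21]=0
i=22: fresh scan; Z[22]=0
i=23: fresh scan; Z[23]=1 scan→box=[23,24)
i=24: fresh scan; Z[24]=0

[25, 2, 1, 0, 0, 0, 1, 0, 0, 0, 2, 1, 0, 0, 0, 0, 3, 3, 3, 2, 1, 0, 0, 1, 0]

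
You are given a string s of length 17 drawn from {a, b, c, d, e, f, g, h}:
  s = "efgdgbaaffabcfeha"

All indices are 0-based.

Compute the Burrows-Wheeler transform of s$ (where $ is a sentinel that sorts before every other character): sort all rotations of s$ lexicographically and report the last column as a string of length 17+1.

rank  rotation            last
    0  $efgdgbaaffabcfeha  a
    1  a$efgdgbaaffabcfeh  h
    2  aaffabcfeha$efgdgb  b
    3  abcfeha$efgdgbaaff  f
    4  affabcfeha$efgdgba  a
    5  baaffabcfeha$efgdg  g
    6  bcfeha$efgdgbaaffa  a
    7  cfeha$efgdgbaaffab  b
    8  dgbaaffabcfeha$efg  g
    9  efgdgbaaffabcfeha$  $
   10  eha$efgdgbaaffabcf  f
   11  fabcfeha$efgdgbaaf  f
   12  feha$efgdgbaaffabc  c
   13  ffabcfeha$efgdgbaa  a
   14  fgdgbaaffabcfeha$e  e
   15  gbaaffabcfeha$efgd  d
   16  gdgbaaffabcfeha$ef  f
   17  ha$efgdgbaaffabcfe  e

ahbfagabg$ffcaedfe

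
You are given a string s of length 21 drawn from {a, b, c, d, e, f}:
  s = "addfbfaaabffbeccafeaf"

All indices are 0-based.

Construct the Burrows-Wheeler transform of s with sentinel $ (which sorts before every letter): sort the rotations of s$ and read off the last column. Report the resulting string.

ffaa$ecffaceadfbabfdab

rank  rotation                last
    0  $addfbfaaabffbeccafeaf  f
    1  aaabffbeccafeaf$addfbf  f
    2  aabffbeccafeaf$addfbfa  a
    3  abffbeccafeaf$addfbfaa  a
    4  addfbfaaabffbeccafeaf$  $
    5  af$addfbfaaabffbeccafe  e
    6  afeaf$addfbfaaabffbecc  c
    7  beccafeaf$addfbfaaabff  f
    8  bfaaabffbeccafeaf$addf  f
    9  bffbeccafeaf$addfbfaaa  a
   10  cafeaf$addfbfaaabffbec  c
   11  ccafeaf$addfbfaaabffbe  e
   12  ddfbfaaabffbeccafeaf$a  a
   13  dfbfaaabffbeccafeaf$ad  d
   14  eaf$addfbfaaabffbeccaf  f
   15  eccafeaf$addfbfaaabffb  b
   16  f$addfbfaaabffbeccafea  a
   17  faaabffbeccafeaf$addfb  b
   18  fbeccafeaf$addfbfaaabf  f
   19  fbfaaabffbeccafeaf$add  d
   20  feaf$addfbfaaabffbecca  a
   21  ffbeccafeaf$addfbfaaab  b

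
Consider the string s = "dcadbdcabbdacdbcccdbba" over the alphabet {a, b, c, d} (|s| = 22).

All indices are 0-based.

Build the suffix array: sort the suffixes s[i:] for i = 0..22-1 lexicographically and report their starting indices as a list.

rank→(start, suffix):
  0 → (21, 'a')
  1 → (7, 'abbdacdbcccdbba')
  2 → (11, 'acdbcccdbba')
  3 → (2, 'adbdcabbdacdbcccdbba')
  4 → (20, 'ba')
  5 → (19, 'bba')
  6 → (8, 'bbdacdbcccdbba')
  7 → (14, 'bcccdbba')
  8 → (9, 'bdacdbcccdbba')
  9 → (4, 'bdcabbdacdbcccdbba')
  10 → (6, 'cabbdacdbcccdbba')
  11 → (1, 'cadbdcabbdacdbcccdbba')
  12 → (15, 'cccdbba')
  13 → (16, 'ccdbba')
  14 → (17, 'cdbba')
  15 → (12, 'cdbcccdbba')
  16 → (10, 'dacdbcccdbba')
  17 → (18, 'dbba')
  18 → (13, 'dbcccdbba')
  19 → (3, 'dbdcabbdacdbcccdbba')
  20 → (5, 'dcabbdacdbcccdbba')
  21 → (0, 'dcadbdcabbdacdbcccdbba')

[21, 7, 11, 2, 20, 19, 8, 14, 9, 4, 6, 1, 15, 16, 17, 12, 10, 18, 13, 3, 5, 0]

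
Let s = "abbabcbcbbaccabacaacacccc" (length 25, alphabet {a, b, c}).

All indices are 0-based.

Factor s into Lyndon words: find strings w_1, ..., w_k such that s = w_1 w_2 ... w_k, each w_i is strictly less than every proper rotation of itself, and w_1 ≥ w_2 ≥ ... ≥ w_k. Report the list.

["abbabcbcbbacc", "abac", "aacacccc"]

emit factor 1: 'abbabcbcbbacc' (i=0, period=13)
emit factor 2: 'abac' (i=13, period=4)
emit factor 3: 'aacacccc' (i=17, period=8)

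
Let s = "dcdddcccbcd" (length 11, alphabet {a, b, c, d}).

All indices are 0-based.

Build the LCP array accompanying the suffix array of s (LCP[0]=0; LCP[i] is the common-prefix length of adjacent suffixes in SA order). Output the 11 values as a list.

rank→(start, suffix):
  0 → (8, 'bcd')
  1 → (7, 'cbcd')
  2 → (6, 'ccbcd')
  3 → (5, 'cccbcd')
  4 → (9, 'cd')
  5 → (1, 'cdddcccbcd')
  6 → (10, 'd')
  7 → (4, 'dcccbcd')
  8 → (0, 'dcdddcccbcd')
  9 → (3, 'ddcccbcd')
  10 → (2, 'dddcccbcd')

SA = [8, 7, 6, 5, 9, 1, 10, 4, 0, 3, 2]
rank  pair      lcp
   1  s[8:],s[7:]  0  ''
   2  s[7:],s[6:]  1  'c'
   3  s[6:],s[5:]  2  'cc'
   4  s[5:],s[9:]  1  'c'
   5  s[9:],s[1:]  2  'cd'
   6  s[1:],s[10:]  0  ''
   7  s[10:],s[4:]  1  'd'
   8  s[4:],s[0:]  2  'dc'
   9  s[0:],s[3:]  1  'd'
  10  s[3:],s[2:]  2  'dd'

[0, 0, 1, 2, 1, 2, 0, 1, 2, 1, 2]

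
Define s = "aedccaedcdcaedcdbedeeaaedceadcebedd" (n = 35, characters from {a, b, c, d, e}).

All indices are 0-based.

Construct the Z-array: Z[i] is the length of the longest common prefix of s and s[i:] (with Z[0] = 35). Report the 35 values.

[35, 0, 0, 0, 0, 4, 0, 0, 0, 0, 0, 4, 0, 0, 0, 0, 0, 0, 0, 0, 0, 1, 4, 0, 0, 0, 0, 1, 0, 0, 0, 0, 0, 0, 0]

Z[0]=35
i=1: fresh scan; Z[1]=0
i=2: fresh scan; Z[2]=0
i=3: fresh scan; Z[3]=0
i=4: fresh scan; Z[4]=0
i=5: fresh scan; Z[5]=4 grow→box=[5,9)
i=6: min(r-i=3, Z[1]=0)=0; Z[6]=0
i=7: min(r-i=2, Z[2]=0)=0; Z[7]=0
i=8: min(r-i=1, Z[3]=0)=0; Z[8]=0
i=9: fresh scan; Z[9]=0
i=10: fresh scan; Z[10]=0
i=11: fresh scan; Z[11]=4 grow→box=[11,15)
i=12: min(r-i=3, Z[1]=0)=0; Z[12]=0
i=13: min(r-i=2, Z[2]=0)=0; Z[13]=0
i=14: min(r-i=1, Z[3]=0)=0; Z[14]=0
i=15: fresh scan; Z[15]=0
i=16: fresh scan; Z[16]=0
i=17: fresh scan; Z[17]=0
i=18: fresh scan; Z[18]=0
i=19: fresh scan; Z[19]=0
i=20: fresh scan; Z[20]=0
i=21: fresh scan; Z[21]=1 grow→box=[21,22)
i=22: fresh scan; Z[22]=4 grow→box=[22,26)
i=23: min(r-i=3, Z[1]=0)=0; Z[23]=0
i=24: min(r-i=2, Z[2]=0)=0; Z[24]=0
i=25: min(r-i=1, Z[3]=0)=0; Z[25]=0
i=26: fresh scan; Z[26]=0
i=27: fresh scan; Z[27]=1 grow→box=[27,28)
i=28: fresh scan; Z[28]=0
i=29: fresh scan; Z[29]=0
i=30: fresh scan; Z[30]=0
i=31: fresh scan; Z[31]=0
i=32: fresh scan; Z[32]=0
i=33: fresh scan; Z[33]=0
i=34: fresh scan; Z[34]=0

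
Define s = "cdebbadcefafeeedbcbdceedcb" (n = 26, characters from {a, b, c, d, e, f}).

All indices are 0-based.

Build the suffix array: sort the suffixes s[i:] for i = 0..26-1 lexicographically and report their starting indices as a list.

sorted suffixes:
  #0 SA[0]=5  'adcefafeeedbcbdceedcb'
  #1 SA[1]=10  'afeeedbcbdceedcb'
  #2 SA[2]=25  'b'
  #3 SA[3]=4  'badcefafeeedbcbdceedcb'
  #4 SA[4]=3  'bbadcefafeeedbcbdceedcb'
  #5 SA[5]=16  'bcbdceedcb'
  #6 SA[6]=18  'bdceedcb'
  #7 SA[7]=24  'cb'
  #8 SA[8]=17  'cbdceedcb'
  #9 SA[9]=0  'cdebbadcefafeeedbcbdceedcb'
  #10 SA[10]=20  'ceedcb'
  #11 SA[11]=7  'cefafeeedbcbdceedcb'
  #12 SA[12]=15  'dbcbdceedcb'
  #13 SA[13]=23  'dcb'
  #14 SA[14]=19  'dceedcb'
  #15 SA[15]=6  'dcefafeeedbcbdceedcb'
  #16 SA[16]=1  'debbadcefafeeedbcbdceedcb'
  #17 SA[17]=2  'ebbadcefafeeedbcbdceedcb'
  #18 SA[18]=14  'edbcbdceedcb'
  #19 SA[19]=22  'edcb'
  #20 SA[20]=13  'eedbcbdceedcb'
  #21 SA[21]=21  'eedcb'
  #22 SA[22]=12  'eeedbcbdceedcb'
  #23 SA[23]=8  'efafeeedbcbdceedcb'
  #24 SA[24]=9  'fafeeedbcbdceedcb'
  #25 SA[25]=11  'feeedbcbdceedcb'

[5, 10, 25, 4, 3, 16, 18, 24, 17, 0, 20, 7, 15, 23, 19, 6, 1, 2, 14, 22, 13, 21, 12, 8, 9, 11]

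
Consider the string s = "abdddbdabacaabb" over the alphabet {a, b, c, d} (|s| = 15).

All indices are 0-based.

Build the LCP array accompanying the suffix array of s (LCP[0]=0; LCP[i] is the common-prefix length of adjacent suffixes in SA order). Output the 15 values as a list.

rank→(start, suffix):
  0 → (11, 'aabb')
  1 → (7, 'abacaabb')
  2 → (12, 'abb')
  3 → (0, 'abdddbdabacaabb')
  4 → (9, 'acaabb')
  5 → (14, 'b')
  6 → (8, 'bacaabb')
  7 → (13, 'bb')
  8 → (5, 'bdabacaabb')
  9 → (1, 'bdddbdabacaabb')
  10 → (10, 'caabb')
  11 → (6, 'dabacaabb')
  12 → (4, 'dbdabacaabb')
  13 → (3, 'ddbdabacaabb')
  14 → (2, 'dddbdabacaabb')

SA = [11, 7, 12, 0, 9, 14, 8, 13, 5, 1, 10, 6, 4, 3, 2]
i: (SA[i-1],SA[i]) lcp shared
  1: (11,7) 1 'a'
  2: (7,12) 2 'ab'
  3: (12,0) 2 'ab'
  4: (0,9) 1 'a'
  5: (9,14) 0 ''
  6: (14,8) 1 'b'
  7: (8,13) 1 'b'
  8: (13,5) 1 'b'
  9: (5,1) 2 'bd'
  10: (1,10) 0 ''
  11: (10,6) 0 ''
  12: (6,4) 1 'd'
  13: (4,3) 1 'd'
  14: (3,2) 2 'dd'

[0, 1, 2, 2, 1, 0, 1, 1, 1, 2, 0, 0, 1, 1, 2]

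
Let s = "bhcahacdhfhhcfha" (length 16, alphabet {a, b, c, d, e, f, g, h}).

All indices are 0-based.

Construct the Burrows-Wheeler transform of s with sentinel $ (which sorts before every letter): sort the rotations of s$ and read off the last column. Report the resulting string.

rank  rotation           last
    0  $bhcahacdhfhhcfha  a
    1  a$bhcahacdhfhhcfh  h
    2  acdhfhhcfha$bhcah  h
    3  ahacdhfhhcfha$bhc  c
    4  bhcahacdhfhhcfha$  $
    5  cahacdhfhhcfha$bh  h
    6  cdhfhhcfha$bhcaha  a
    7  cfha$bhcahacdhfhh  h
    8  dhfhhcfha$bhcahac  c
    9  fha$bhcahacdhfhhc  c
   10  fhhcfha$bhcahacdh  h
   11  ha$bhcahacdhfhhcf  f
   12  hacdhfhhcfha$bhca  a
   13  hcahacdhfhhcfha$b  b
   14  hcfha$bhcahacdhfh  h
   15  hfhhcfha$bhcahacd  d
   16  hhcfha$bhcahacdhf  f

ahhc$hahcchfabhdf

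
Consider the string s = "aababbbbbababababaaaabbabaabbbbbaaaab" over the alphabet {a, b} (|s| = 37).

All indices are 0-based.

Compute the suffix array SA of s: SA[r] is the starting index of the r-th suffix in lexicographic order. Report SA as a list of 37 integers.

sorted suffixes:
  #0 SA[0]=32  'aaaab'
  #1 SA[1]=17  'aaaabbabaabbbbbaaaab'
  #2 SA[2]=33  'aaab'
  #3 SA[3]=18  'aaabbabaabbbbbaaaab'
  #4 SA[4]=34  'aab'
  #5 SA[5]=0  'aababbbbbababababaaaabbabaabbbbbaaaab'
  #6 SA[6]=19  'aabbabaabbbbbaaaab'
  #7 SA[7]=25  'aabbbbbaaaab'
  #8 SA[8]=35  'ab'
  #9 SA[9]=15  'abaaaabbabaabbbbbaaaab'
  #10 SA[10]=23  'abaabbbbbaaaab'
  #11 SA[11]=13  'ababaaaabbabaabbbbbaaaab'
  #12 SA[12]=11  'abababaaaabbabaabbbbbaaaab'
  #13 SA[13]=9  'ababababaaaabbabaabbbbbaaaab'
  #14 SA[14]=1  'ababbbbbababababaaaabbabaabbbbbaaaab'
  #15 SA[15]=20  'abbabaabbbbbaaaab'
  #16 SA[16]=26  'abbbbbaaaab'
  #17 SA[17]=3  'abbbbbababababaaaabbabaabbbbbaaaab'
  #18 SA[18]=36  'b'
  #19 SA[19]=31  'baaaab'
  #20 SA[20]=16  'baaaabbabaabbbbbaaaab'
  #21 SA[21]=24  'baabbbbbaaaab'
  #22 SA[22]=14  'babaaaabbabaabbbbbaaaab'
  #23 SA[23]=22  'babaabbbbbaaaab'
  #24 SA[24]=12  'bababaaaabbabaabbbbbaaaab'
  #25 SA[25]=10  'babababaaaabbabaabbbbbaaaab'
  #26 SA[26]=8  'bababababaaaabbabaabbbbbaaaab'
  #27 SA[27]=2  'babbbbbababababaaaabbabaabbbbbaaaab'
  #28 SA[28]=30  'bbaaaab'
  #29 SA[29]=21  'bbabaabbbbbaaaab'
  #30 SA[30]=7  'bbababababaaaabbabaabbbbbaaaab'
  #31 SA[31]=29  'bbbaaaab'
  #32 SA[32]=6  'bbbababababaaaabbabaabbbbbaaaab'
  #33 SA[33]=28  'bbbbaaaab'
  #34 SA[34]=5  'bbbbababababaaaabbabaabbbbbaaaab'
  #35 SA[35]=27  'bbbbbaaaab'
  #36 SA[36]=4  'bbbbbababababaaaabbabaabbbbbaaaab'

[32, 17, 33, 18, 34, 0, 19, 25, 35, 15, 23, 13, 11, 9, 1, 20, 26, 3, 36, 31, 16, 24, 14, 22, 12, 10, 8, 2, 30, 21, 7, 29, 6, 28, 5, 27, 4]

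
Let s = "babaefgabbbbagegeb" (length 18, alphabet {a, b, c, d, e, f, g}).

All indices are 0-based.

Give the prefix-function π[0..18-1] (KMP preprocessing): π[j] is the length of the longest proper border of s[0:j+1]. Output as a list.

[0, 0, 1, 2, 0, 0, 0, 0, 1, 1, 1, 1, 2, 0, 0, 0, 0, 1]

π[0] = 0
j=1 s[j]='a': π[1]=0 (border '')
j=2 s[j]='b': π[2]=1 (border 'b')
j=3 s[j]='a': π[3]=2 (border 'ba')
j=4 s[j]='e': k: 2→0; π[4]=0 (border '')
j=5 s[j]='f': π[5]=0 (border '')
j=6 s[j]='g': π[6]=0 (border '')
j=7 s[j]='a': π[7]=0 (border '')
j=8 s[j]='b': π[8]=1 (border 'b')
j=9 s[j]='b': k: 1→0; π[9]=1 (border 'b')
j=10 s[j]='b': k: 1→0; π[10]=1 (border 'b')
j=11 s[j]='b': k: 1→0; π[11]=1 (border 'b')
j=12 s[j]='a': π[12]=2 (border 'ba')
j=13 s[j]='g': k: 2→0; π[13]=0 (border '')
j=14 s[j]='e': π[14]=0 (border '')
j=15 s[j]='g': π[15]=0 (border '')
j=16 s[j]='e': π[16]=0 (border '')
j=17 s[j]='b': π[17]=1 (border 'b')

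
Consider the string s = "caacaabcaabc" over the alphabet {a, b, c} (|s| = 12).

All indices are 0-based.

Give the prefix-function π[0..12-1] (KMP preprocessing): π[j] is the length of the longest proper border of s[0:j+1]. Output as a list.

π[0] = 0
j=1 s[j]='a': π[1]=0 (border '')
j=2 s[j]='a': π[2]=0 (border '')
j=3 s[j]='c': π[3]=1 (border 'c')
j=4 s[j]='a': π[4]=2 (border 'ca')
j=5 s[j]='a': π[5]=3 (border 'caa')
j=6 s[j]='b': k: 3→0; π[6]=0 (border '')
j=7 s[j]='c': π[7]=1 (border 'c')
j=8 s[j]='a': π[8]=2 (border 'ca')
j=9 s[j]='a': π[9]=3 (border 'caa')
j=10 s[j]='b': k: 3→0; π[10]=0 (border '')
j=11 s[j]='c': π[11]=1 (border 'c')

[0, 0, 0, 1, 2, 3, 0, 1, 2, 3, 0, 1]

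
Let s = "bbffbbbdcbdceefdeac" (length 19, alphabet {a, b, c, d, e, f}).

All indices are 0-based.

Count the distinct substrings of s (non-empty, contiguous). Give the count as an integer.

sorted suffixes:
  #0 SA[0]=17  'ac'
  #1 SA[1]=4  'bbbdcbdceefdeac'
  #2 SA[2]=5  'bbdcbdceefdeac'
  #3 SA[3]=0  'bbffbbbdcbdceefdeac'
  #4 SA[4]=6  'bdcbdceefdeac'
  #5 SA[5]=9  'bdceefdeac'
  #6 SA[6]=1  'bffbbbdcbdceefdeac'
  #7 SA[7]=18  'c'
  #8 SA[8]=8  'cbdceefdeac'
  #9 SA[9]=11  'ceefdeac'
  #10 SA[10]=7  'dcbdceefdeac'
  #11 SA[11]=10  'dceefdeac'
  #12 SA[12]=15  'deac'
  #13 SA[13]=16  'eac'
  #14 SA[14]=12  'eefdeac'
  #15 SA[15]=13  'efdeac'
  #16 SA[16]=3  'fbbbdcbdceefdeac'
  #17 SA[17]=14  'fdeac'
  #18 SA[18]=2  'ffbbbdcbdceefdeac'

SA = [17, 4, 5, 0, 6, 9, 1, 18, 8, 11, 7, 10, 15, 16, 12, 13, 3, 14, 2]
rank  pair      lcp
   1  s[17:],s[4:]  0  ''
   2  s[4:],s[5:]  2  'bb'
   3  s[5:],s[0:]  2  'bb'
   4  s[0:],s[6:]  1  'b'
   5  s[6:],s[9:]  3  'bdc'
   6  s[9:],s[1:]  1  'b'
   7  s[1:],s[18:]  0  ''
   8  s[18:],s[8:]  1  'c'
   9  s[8:],s[11:]  1  'c'
  10  s[11:],s[7:]  0  ''
  11  s[7:],s[10:]  2  'dc'
  12  s[10:],s[15:]  1  'd'
  13  s[15:],s[16:]  0  ''
  14  s[16:],s[12:]  1  'e'
  15  s[12:],s[13:]  1  'e'
  16  s[13:],s[3:]  0  ''
  17  s[3:],s[14:]  1  'f'
  18  s[14:],s[2:]  1  'f'

n(n+1)/2 = 19·20/2 = 190
Σ LCP = 0 + 0 + 2 + 2 + 1 + 3 + 1 + 0 + 1 + 1 + 0 + 2 + 1 + 0 + 1 + 1 + 0 + 1 + 1 = 18
distinct = 190 − 18 = 172

172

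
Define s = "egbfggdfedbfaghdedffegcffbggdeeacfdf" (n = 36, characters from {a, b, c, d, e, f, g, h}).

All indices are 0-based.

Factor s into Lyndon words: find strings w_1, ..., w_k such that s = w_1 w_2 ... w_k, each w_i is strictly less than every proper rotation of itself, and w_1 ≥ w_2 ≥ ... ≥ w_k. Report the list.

emit factor 1: 'eg' (i=0, period=2)
emit factor 2: 'bfggdfed' (i=2, period=8)
emit factor 3: 'bf' (i=10, period=2)
emit factor 4: 'aghdedffegcffbggdee' (i=12, period=19)
emit factor 5: 'acfdf' (i=31, period=5)

["eg", "bfggdfed", "bf", "aghdedffegcffbggdee", "acfdf"]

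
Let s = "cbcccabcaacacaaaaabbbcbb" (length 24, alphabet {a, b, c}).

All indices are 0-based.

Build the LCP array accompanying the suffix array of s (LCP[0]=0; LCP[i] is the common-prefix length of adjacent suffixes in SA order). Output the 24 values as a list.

rank | idx | suffix
   0 |  13 | aaaaabbbcbb
   1 |  14 | aaaabbbcbb
   2 |  15 | aaabbbcbb
   3 |  16 | aabbbcbb
   4 |   8 | aacacaaaaabbbcbb
   5 |  17 | abbbcbb
   6 |   5 | abcaacacaaaaabbbcbb
   7 |  11 | acaaaaabbbcbb
   8 |   9 | acacaaaaabbbcbb
   9 |  23 | b
  10 |  22 | bb
  11 |  18 | bbbcbb
  12 |  19 | bbcbb
  13 |   6 | bcaacacaaaaabbbcbb
  14 |  20 | bcbb
  15 |   1 | bcccabcaacacaaaaabbbcbb
  16 |  12 | caaaaabbbcbb
  17 |   7 | caacacaaaaabbbcbb
  18 |   4 | cabcaacacaaaaabbbcbb
  19 |  10 | cacaaaaabbbcbb
  20 |  21 | cbb
  21 |   0 | cbcccabcaacacaaaaabbbcbb
  22 |   3 | ccabcaacacaaaaabbbcbb
  23 |   2 | cccabcaacacaaaaabbbcbb

SA = [13, 14, 15, 16, 8, 17, 5, 11, 9, 23, 22, 18, 19, 6, 20, 1, 12, 7, 4, 10, 21, 0, 3, 2]
i: (SA[i-1],SA[i]) lcp shared
  1: (13,14) 4 'aaaa'
  2: (14,15) 3 'aaa'
  3: (15,16) 2 'aa'
  4: (16,8) 2 'aa'
  5: (8,17) 1 'a'
  6: (17,5) 2 'ab'
  7: (5,11) 1 'a'
  8: (11,9) 3 'aca'
  9: (9,23) 0 ''
  10: (23,22) 1 'b'
  11: (22,18) 2 'bb'
  12: (18,19) 2 'bb'
  13: (19,6) 1 'b'
  14: (6,20) 2 'bc'
  15: (20,1) 2 'bc'
  16: (1,12) 0 ''
  17: (12,7) 3 'caa'
  18: (7,4) 2 'ca'
  19: (4,10) 2 'ca'
  20: (10,21) 1 'c'
  21: (21,0) 2 'cb'
  22: (0,3) 1 'c'
  23: (3,2) 2 'cc'

[0, 4, 3, 2, 2, 1, 2, 1, 3, 0, 1, 2, 2, 1, 2, 2, 0, 3, 2, 2, 1, 2, 1, 2]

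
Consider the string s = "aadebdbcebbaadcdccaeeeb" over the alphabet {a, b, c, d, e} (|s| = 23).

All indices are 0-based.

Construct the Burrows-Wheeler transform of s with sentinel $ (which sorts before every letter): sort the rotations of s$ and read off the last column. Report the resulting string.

bb$aacebedecddbbcaaecdea

rank  rotation                  last
    0  $aadebdbcebbaadcdccaeeeb  b
    1  aadcdccaeeeb$aadebdbcebb  b
    2  aadebdbcebbaadcdccaeeeb$  $
    3  adcdccaeeeb$aadebdbcebba  a
    4  adebdbcebbaadcdccaeeeb$a  a
    5  aeeeb$aadebdbcebbaadcdcc  c
    6  b$aadebdbcebbaadcdccaeee  e
    7  baadcdccaeeeb$aadebdbceb  b
    8  bbaadcdccaeeeb$aadebdbce  e
    9  bcebbaadcdccaeeeb$aadebd  d
   10  bdbcebbaadcdccaeeeb$aade  e
   11  caeeeb$aadebdbcebbaadcdc  c
   12  ccaeeeb$aadebdbcebbaadcd  d
   13  cdccaeeeb$aadebdbcebbaad  d
   14  cebbaadcdccaeeeb$aadebdb  b
   15  dbcebbaadcdccaeeeb$aadeb  b
   16  dccaeeeb$aadebdbcebbaadc  c
   17  dcdccaeeeb$aadebdbcebbaa  a
   18  debdbcebbaadcdccaeeeb$aa  a
   19  eb$aadebdbcebbaadcdccaee  e
   20  ebbaadcdccaeeeb$aadebdbc  c
   21  ebdbcebbaadcdccaeeeb$aad  d
   22  eeb$aadebdbcebbaadcdccae  e
   23  eeeb$aadebdbcebbaadcdcca  a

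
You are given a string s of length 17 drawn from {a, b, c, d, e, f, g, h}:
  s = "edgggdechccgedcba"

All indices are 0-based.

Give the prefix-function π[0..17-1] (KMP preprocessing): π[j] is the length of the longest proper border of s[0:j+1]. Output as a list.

[0, 0, 0, 0, 0, 0, 1, 0, 0, 0, 0, 0, 1, 2, 0, 0, 0]

π[0] = 0
j=1 s[j]='d': π[1]=0 (border '')
j=2 s[j]='g': π[2]=0 (border '')
j=3 s[j]='g': π[3]=0 (border '')
j=4 s[j]='g': π[4]=0 (border '')
j=5 s[j]='d': π[5]=0 (border '')
j=6 s[j]='e': π[6]=1 (border 'e')
j=7 s[j]='c': k: 1→0; π[7]=0 (border '')
j=8 s[j]='h': π[8]=0 (border '')
j=9 s[j]='c': π[9]=0 (border '')
j=10 s[j]='c': π[10]=0 (border '')
j=11 s[j]='g': π[11]=0 (border '')
j=12 s[j]='e': π[12]=1 (border 'e')
j=13 s[j]='d': π[13]=2 (border 'ed')
j=14 s[j]='c': k: 2→0; π[14]=0 (border '')
j=15 s[j]='b': π[15]=0 (border '')
j=16 s[j]='a': π[16]=0 (border '')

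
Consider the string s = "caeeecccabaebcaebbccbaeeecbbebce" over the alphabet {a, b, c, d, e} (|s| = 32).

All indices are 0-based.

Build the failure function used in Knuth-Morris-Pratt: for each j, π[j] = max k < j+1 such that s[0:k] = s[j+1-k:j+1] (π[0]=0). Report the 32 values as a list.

[0, 0, 0, 0, 0, 1, 1, 1, 2, 0, 0, 0, 0, 1, 2, 3, 0, 0, 1, 1, 0, 0, 0, 0, 0, 1, 0, 0, 0, 0, 1, 0]

π[0] = 0
j=1 s[j]='a': π[1]=0 (border '')
j=2 s[j]='e': π[2]=0 (border '')
j=3 s[j]='e': π[3]=0 (border '')
j=4 s[j]='e': π[4]=0 (border '')
j=5 s[j]='c': π[5]=1 (border 'c')
j=6 s[j]='c': k: 1→0; π[6]=1 (border 'c')
j=7 s[j]='c': k: 1→0; π[7]=1 (border 'c')
j=8 s[j]='a': π[8]=2 (border 'ca')
j=9 s[j]='b': k: 2→0; π[9]=0 (border '')
j=10 s[j]='a': π[10]=0 (border '')
j=11 s[j]='e': π[11]=0 (border '')
j=12 s[j]='b': π[12]=0 (border '')
j=13 s[j]='c': π[13]=1 (border 'c')
j=14 s[j]='a': π[14]=2 (border 'ca')
j=15 s[j]='e': π[15]=3 (border 'cae')
j=16 s[j]='b': k: 3→0; π[16]=0 (border '')
j=17 s[j]='b': π[17]=0 (border '')
j=18 s[j]='c': π[18]=1 (border 'c')
j=19 s[j]='c': k: 1→0; π[19]=1 (border 'c')
j=20 s[j]='b': k: 1→0; π[20]=0 (border '')
j=21 s[j]='a': π[21]=0 (border '')
j=22 s[j]='e': π[22]=0 (border '')
j=23 s[j]='e': π[23]=0 (border '')
j=24 s[j]='e': π[24]=0 (border '')
j=25 s[j]='c': π[25]=1 (border 'c')
j=26 s[j]='b': k: 1→0; π[26]=0 (border '')
j=27 s[j]='b': π[27]=0 (border '')
j=28 s[j]='e': π[28]=0 (border '')
j=29 s[j]='b': π[29]=0 (border '')
j=30 s[j]='c': π[30]=1 (border 'c')
j=31 s[j]='e': k: 1→0; π[31]=0 (border '')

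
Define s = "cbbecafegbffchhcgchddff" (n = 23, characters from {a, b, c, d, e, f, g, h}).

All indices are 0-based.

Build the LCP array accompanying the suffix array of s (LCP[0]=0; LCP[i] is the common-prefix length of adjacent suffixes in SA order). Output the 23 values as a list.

[0, 0, 1, 1, 0, 1, 1, 1, 2, 0, 1, 0, 1, 0, 1, 1, 1, 2, 0, 1, 0, 1, 1]

rank | idx | suffix
   0 |   5 | afegbffchhcgchddff
   1 |   1 | bbecafegbffchhcgchddff
   2 |   2 | becafegbffchhcgchddff
   3 |   9 | bffchhcgchddff
   4 |   4 | cafegbffchhcgchddff
   5 |   0 | cbbecafegbffchhcgchddff
   6 |  15 | cgchddff
   7 |  17 | chddff
   8 |  12 | chhcgchddff
   9 |  19 | ddff
  10 |  20 | dff
  11 |   3 | ecafegbffchhcgchddff
  12 |   7 | egbffchhcgchddff
  13 |  22 | f
  14 |  11 | fchhcgchddff
  15 |   6 | fegbffchhcgchddff
  16 |  21 | ff
  17 |  10 | ffchhcgchddff
  18 |   8 | gbffchhcgchddff
  19 |  16 | gchddff
  20 |  14 | hcgchddff
  21 |  18 | hddff
  22 |  13 | hhcgchddff

SA = [5, 1, 2, 9, 4, 0, 15, 17, 12, 19, 20, 3, 7, 22, 11, 6, 21, 10, 8, 16, 14, 18, 13]
rank  pair      lcp
   1  s[5:],s[1:]  0  ''
   2  s[1:],s[2:]  1  'b'
   3  s[2:],s[9:]  1  'b'
   4  s[9:],s[4:]  0  ''
   5  s[4:],s[0:]  1  'c'
   6  s[0:],s[15:]  1  'c'
   7  s[15:],s[17:]  1  'c'
   8  s[17:],s[12:]  2  'ch'
   9  s[12:],s[19:]  0  ''
  10  s[19:],s[20:]  1  'd'
  11  s[20:],s[3:]  0  ''
  12  s[3:],s[7:]  1  'e'
  13  s[7:],s[22:]  0  ''
  14  s[22:],s[11:]  1  'f'
  15  s[11:],s[6:]  1  'f'
  16  s[6:],s[21:]  1  'f'
  17  s[21:],s[10:]  2  'ff'
  18  s[10:],s[8:]  0  ''
  19  s[8:],s[16:]  1  'g'
  20  s[16:],s[14:]  0  ''
  21  s[14:],s[18:]  1  'h'
  22  s[18:],s[13:]  1  'h'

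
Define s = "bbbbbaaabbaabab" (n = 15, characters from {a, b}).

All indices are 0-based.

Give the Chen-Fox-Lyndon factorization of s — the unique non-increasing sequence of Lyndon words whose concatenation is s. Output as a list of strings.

["b", "b", "b", "b", "b", "aaabbaabab"]

emit factor 1: 'b' (i=0, period=1)
emit factor 2: 'b' (i=1, period=1)
emit factor 3: 'b' (i=2, period=1)
emit factor 4: 'b' (i=3, period=1)
emit factor 5: 'b' (i=4, period=1)
emit factor 6: 'aaabbaabab' (i=5, period=10)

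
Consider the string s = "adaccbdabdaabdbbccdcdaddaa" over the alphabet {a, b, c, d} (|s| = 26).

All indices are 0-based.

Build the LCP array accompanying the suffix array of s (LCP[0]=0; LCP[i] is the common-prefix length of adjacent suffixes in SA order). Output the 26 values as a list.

[0, 1, 2, 1, 3, 1, 1, 2, 0, 1, 1, 3, 2, 0, 1, 2, 1, 2, 0, 3, 2, 2, 2, 1, 1, 1]

rank→(start, suffix):
  0 → (25, 'a')
  1 → (24, 'aa')
  2 → (10, 'aabdbbccdcdaddaa')
  3 → (7, 'abdaabdbbccdcdaddaa')
  4 → (11, 'abdbbccdcdaddaa')
  5 → (2, 'accbdabdaabdbbccdcdaddaa')
  6 → (0, 'adaccbdabdaabdbbccdcdaddaa')
  7 → (21, 'addaa')
  8 → (14, 'bbccdcdaddaa')
  9 → (15, 'bccdcdaddaa')
  10 → (8, 'bdaabdbbccdcdaddaa')
  11 → (5, 'bdabdaabdbbccdcdaddaa')
  12 → (12, 'bdbbccdcdaddaa')
  13 → (4, 'cbdabdaabdbbccdcdaddaa')
  14 → (3, 'ccbdabdaabdbbccdcdaddaa')
  15 → (16, 'ccdcdaddaa')
  16 → (19, 'cdaddaa')
  17 → (17, 'cdcdaddaa')
  18 → (23, 'daa')
  19 → (9, 'daabdbbccdcdaddaa')
  20 → (6, 'dabdaabdbbccdcdaddaa')
  21 → (1, 'daccbdabdaabdbbccdcdaddaa')
  22 → (20, 'daddaa')
  23 → (13, 'dbbccdcdaddaa')
  24 → (18, 'dcdaddaa')
  25 → (22, 'ddaa')

SA = [25, 24, 10, 7, 11, 2, 0, 21, 14, 15, 8, 5, 12, 4, 3, 16, 19, 17, 23, 9, 6, 1, 20, 13, 18, 22]
[i] adj suffixes → lcp
  [1] 25/24 → 1 ('a')
  [2] 24/10 → 2 ('aa')
  [3] 10/7 → 1 ('a')
  [4] 7/11 → 3 ('abd')
  [5] 11/2 → 1 ('a')
  [6] 2/0 → 1 ('a')
  [7] 0/21 → 2 ('ad')
  [8] 21/14 → 0 ('')
  [9] 14/15 → 1 ('b')
  [10] 15/8 → 1 ('b')
  [11] 8/5 → 3 ('bda')
  [12] 5/12 → 2 ('bd')
  [13] 12/4 → 0 ('')
  [14] 4/3 → 1 ('c')
  [15] 3/16 → 2 ('cc')
  [16] 16/19 → 1 ('c')
  [17] 19/17 → 2 ('cd')
  [18] 17/23 → 0 ('')
  [19] 23/9 → 3 ('daa')
  [20] 9/6 → 2 ('da')
  [21] 6/1 → 2 ('da')
  [22] 1/20 → 2 ('da')
  [23] 20/13 → 1 ('d')
  [24] 13/18 → 1 ('d')
  [25] 18/22 → 1 ('d')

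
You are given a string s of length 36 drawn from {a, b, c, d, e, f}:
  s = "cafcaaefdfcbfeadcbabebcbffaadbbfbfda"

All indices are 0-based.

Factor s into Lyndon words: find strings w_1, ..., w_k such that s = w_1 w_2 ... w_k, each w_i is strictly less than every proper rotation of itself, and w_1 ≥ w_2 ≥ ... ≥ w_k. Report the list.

["c", "afc", "aaefdfcbfeadcbabebcbff", "aadbbfbfd", "a"]

emit factor 1: 'c' (i=0, period=1)
emit factor 2: 'afc' (i=1, period=3)
emit factor 3: 'aaefdfcbfeadcbabebcbff' (i=4, period=22)
emit factor 4: 'aadbbfbfd' (i=26, period=9)
emit factor 5: 'a' (i=35, period=1)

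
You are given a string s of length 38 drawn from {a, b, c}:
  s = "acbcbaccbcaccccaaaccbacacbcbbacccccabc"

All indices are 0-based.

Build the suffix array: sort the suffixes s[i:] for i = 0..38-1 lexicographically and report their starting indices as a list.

rank→(start, suffix):
  0 → (15, 'aaaccbacacbcbbacccccabc')
  1 → (16, 'aaccbacacbcbbacccccabc')
  2 → (35, 'abc')
  3 → (21, 'acacbcbbacccccabc')
  4 → (0, 'acbcbaccbcaccccaaaccbacacbcbbacccccabc')
  5 → (23, 'acbcbbacccccabc')
  6 → (17, 'accbacacbcbbacccccabc')
  7 → (5, 'accbcaccccaaaccbacacbcbbacccccabc')
  8 → (10, 'accccaaaccbacacbcbbacccccabc')
  9 → (29, 'acccccabc')
  10 → (20, 'bacacbcbbacccccabc')
  11 → (4, 'baccbcaccccaaaccbacacbcbbacccccabc')
  12 → (28, 'bacccccabc')
  13 → (27, 'bbacccccabc')
  14 → (36, 'bc')
  15 → (8, 'bcaccccaaaccbacacbcbbacccccabc')
  16 → (2, 'bcbaccbcaccccaaaccbacacbcbbacccccabc')
  17 → (25, 'bcbbacccccabc')
  18 → (37, 'c')
  19 → (14, 'caaaccbacacbcbbacccccabc')
  20 → (34, 'cabc')
  21 → (22, 'cacbcbbacccccabc')
  22 → (9, 'caccccaaaccbacacbcbbacccccabc')
  23 → (19, 'cbacacbcbbacccccabc')
  24 → (3, 'cbaccbcaccccaaaccbacacbcbbacccccabc')
  25 → (26, 'cbbacccccabc')
  26 → (7, 'cbcaccccaaaccbacacbcbbacccccabc')
  27 → (1, 'cbcbaccbcaccccaaaccbacacbcbbacccccabc')
  28 → (24, 'cbcbbacccccabc')
  29 → (13, 'ccaaaccbacacbcbbacccccabc')
  30 → (33, 'ccabc')
  31 → (18, 'ccbacacbcbbacccccabc')
  32 → (6, 'ccbcaccccaaaccbacacbcbbacccccabc')
  33 → (12, 'cccaaaccbacacbcbbacccccabc')
  34 → (32, 'cccabc')
  35 → (11, 'ccccaaaccbacacbcbbacccccabc')
  36 → (31, 'ccccabc')
  37 → (30, 'cccccabc')

[15, 16, 35, 21, 0, 23, 17, 5, 10, 29, 20, 4, 28, 27, 36, 8, 2, 25, 37, 14, 34, 22, 9, 19, 3, 26, 7, 1, 24, 13, 33, 18, 6, 12, 32, 11, 31, 30]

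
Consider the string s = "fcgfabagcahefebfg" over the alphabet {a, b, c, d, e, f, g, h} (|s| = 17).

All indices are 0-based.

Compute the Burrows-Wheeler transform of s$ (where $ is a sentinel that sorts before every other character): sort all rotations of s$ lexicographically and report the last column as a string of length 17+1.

gfbcaegffhg$ebfaca

rank  rotation            last
    0  $fcgfabagcahefebfg  g
    1  abagcahefebfg$fcgf  f
    2  agcahefebfg$fcgfab  b
    3  ahefebfg$fcgfabagc  c
    4  bagcahefebfg$fcgfa  a
    5  bfg$fcgfabagcahefe  e
    6  cahefebfg$fcgfabag  g
    7  cgfabagcahefebfg$f  f
    8  ebfg$fcgfabagcahef  f
    9  efebfg$fcgfabagcah  h
   10  fabagcahefebfg$fcg  g
   11  fcgfabagcahefebfg$  $
   12  febfg$fcgfabagcahe  e
   13  fg$fcgfabagcahefeb  b
   14  g$fcgfabagcahefebf  f
   15  gcahefebfg$fcgfaba  a
   16  gfabagcahefebfg$fc  c
   17  hefebfg$fcgfabagca  a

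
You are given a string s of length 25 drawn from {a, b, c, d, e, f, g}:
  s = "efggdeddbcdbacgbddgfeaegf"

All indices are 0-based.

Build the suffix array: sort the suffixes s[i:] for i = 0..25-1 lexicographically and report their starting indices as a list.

rank→(start, suffix):
  0 → (12, 'acgbddgfeaegf')
  1 → (21, 'aegf')
  2 → (11, 'bacgbddgfeaegf')
  3 → (8, 'bcdbacgbddgfeaegf')
  4 → (15, 'bddgfeaegf')
  5 → (9, 'cdbacgbddgfeaegf')
  6 → (13, 'cgbddgfeaegf')
  7 → (10, 'dbacgbddgfeaegf')
  8 → (7, 'dbcdbacgbddgfeaegf')
  9 → (6, 'ddbcdbacgbddgfeaegf')
  10 → (16, 'ddgfeaegf')
  11 → (4, 'deddbcdbacgbddgfeaegf')
  12 → (17, 'dgfeaegf')
  13 → (20, 'eaegf')
  14 → (5, 'eddbcdbacgbddgfeaegf')
  15 → (0, 'efggdeddbcdbacgbddgfeaegf')
  16 → (22, 'egf')
  17 → (24, 'f')
  18 → (19, 'feaegf')
  19 → (1, 'fggdeddbcdbacgbddgfeaegf')
  20 → (14, 'gbddgfeaegf')
  21 → (3, 'gdeddbcdbacgbddgfeaegf')
  22 → (23, 'gf')
  23 → (18, 'gfeaegf')
  24 → (2, 'ggdeddbcdbacgbddgfeaegf')

[12, 21, 11, 8, 15, 9, 13, 10, 7, 6, 16, 4, 17, 20, 5, 0, 22, 24, 19, 1, 14, 3, 23, 18, 2]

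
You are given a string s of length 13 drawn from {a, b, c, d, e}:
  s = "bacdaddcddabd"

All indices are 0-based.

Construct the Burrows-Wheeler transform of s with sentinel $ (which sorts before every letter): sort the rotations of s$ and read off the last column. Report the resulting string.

rank  rotation        last
    0  $bacdaddcddabd  d
    1  abd$bacdaddcdd  d
    2  acdaddcddabd$b  b
    3  addcddabd$bacd  d
    4  bacdaddcddabd$  $
    5  bd$bacdaddcdda  a
    6  cdaddcddabd$ba  a
    7  cddabd$bacdadd  d
    8  d$bacdaddcddab  b
    9  dabd$bacdaddcd  d
   10  daddcddabd$bac  c
   11  dcddabd$bacdad  d
   12  ddabd$bacdaddc  c
   13  ddcddabd$bacda  a

ddbd$aadbdcdca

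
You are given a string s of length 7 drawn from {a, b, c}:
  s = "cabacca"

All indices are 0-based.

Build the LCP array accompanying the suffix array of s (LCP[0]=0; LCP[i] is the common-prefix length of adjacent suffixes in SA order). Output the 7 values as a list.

rank→(start, suffix):
  0 → (6, 'a')
  1 → (1, 'abacca')
  2 → (3, 'acca')
  3 → (2, 'bacca')
  4 → (5, 'ca')
  5 → (0, 'cabacca')
  6 → (4, 'cca')

SA = [6, 1, 3, 2, 5, 0, 4]
rank  pair      lcp
   1  s[6:],s[1:]  1  'a'
   2  s[1:],s[3:]  1  'a'
   3  s[3:],s[2:]  0  ''
   4  s[2:],s[5:]  0  ''
   5  s[5:],s[0:]  2  'ca'
   6  s[0:],s[4:]  1  'c'

[0, 1, 1, 0, 0, 2, 1]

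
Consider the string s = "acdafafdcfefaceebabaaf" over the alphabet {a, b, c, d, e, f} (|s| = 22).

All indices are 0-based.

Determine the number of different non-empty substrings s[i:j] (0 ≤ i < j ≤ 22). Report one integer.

232

sorted suffixes:
  #0 SA[0]=19  'aaf'
  #1 SA[1]=17  'abaaf'
  #2 SA[2]=0  'acdafafdcfefaceebabaaf'
  #3 SA[3]=12  'aceebabaaf'
  #4 SA[4]=20  'af'
  #5 SA[5]=3  'afafdcfefaceebabaaf'
  #6 SA[6]=5  'afdcfefaceebabaaf'
  #7 SA[7]=18  'baaf'
  #8 SA[8]=16  'babaaf'
  #9 SA[9]=1  'cdafafdcfefaceebabaaf'
  #10 SA[10]=13  'ceebabaaf'
  #11 SA[11]=8  'cfefaceebabaaf'
  #12 SA[12]=2  'dafafdcfefaceebabaaf'
  #13 SA[13]=7  'dcfefaceebabaaf'
  #14 SA[14]=15  'ebabaaf'
  #15 SA[15]=14  'eebabaaf'
  #16 SA[16]=10  'efaceebabaaf'
  #17 SA[17]=21  'f'
  #18 SA[18]=11  'faceebabaaf'
  #19 SA[19]=4  'fafdcfefaceebabaaf'
  #20 SA[20]=6  'fdcfefaceebabaaf'
  #21 SA[21]=9  'fefaceebabaaf'

SA = [19, 17, 0, 12, 20, 3, 5, 18, 16, 1, 13, 8, 2, 7, 15, 14, 10, 21, 11, 4, 6, 9]
rank  pair      lcp
   1  s[19:],s[17:]  1  'a'
   2  s[17:],s[0:]  1  'a'
   3  s[0:],s[12:]  2  'ac'
   4  s[12:],s[20:]  1  'a'
   5  s[20:],s[3:]  2  'af'
   6  s[3:],s[5:]  2  'af'
   7  s[5:],s[18:]  0  ''
   8  s[18:],s[16:]  2  'ba'
   9  s[16:],s[1:]  0  ''
  10  s[1:],s[13:]  1  'c'
  11  s[13:],s[8:]  1  'c'
  12  s[8:],s[2:]  0  ''
  13  s[2:],s[7:]  1  'd'
  14  s[7:],s[15:]  0  ''
  15  s[15:],s[14:]  1  'e'
  16  s[14:],s[10:]  1  'e'
  17  s[10:],s[21:]  0  ''
  18  s[21:],s[11:]  1  'f'
  19  s[11:],s[4:]  2  'fa'
  20  s[4:],s[6:]  1  'f'
  21  s[6:],s[9:]  1  'f'

n(n+1)/2 = 22·23/2 = 253
Σ LCP = 0 + 1 + 1 + 2 + 1 + 2 + 2 + 0 + 2 + 0 + 1 + 1 + 0 + 1 + 0 + 1 + 1 + 0 + 1 + 2 + 1 + 1 = 21
distinct = 253 − 21 = 232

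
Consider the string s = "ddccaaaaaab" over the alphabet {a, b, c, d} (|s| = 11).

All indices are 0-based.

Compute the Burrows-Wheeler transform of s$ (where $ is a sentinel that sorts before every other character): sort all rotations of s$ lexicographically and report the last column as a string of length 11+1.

bcaaaaaacdd$

rank  rotation      last
    0  $ddccaaaaaab  b
    1  aaaaaab$ddcc  c
    2  aaaaab$ddcca  a
    3  aaaab$ddccaa  a
    4  aaab$ddccaaa  a
    5  aab$ddccaaaa  a
    6  ab$ddccaaaaa  a
    7  b$ddccaaaaaa  a
    8  caaaaaab$ddc  c
    9  ccaaaaaab$dd  d
   10  dccaaaaaab$d  d
   11  ddccaaaaaab$  $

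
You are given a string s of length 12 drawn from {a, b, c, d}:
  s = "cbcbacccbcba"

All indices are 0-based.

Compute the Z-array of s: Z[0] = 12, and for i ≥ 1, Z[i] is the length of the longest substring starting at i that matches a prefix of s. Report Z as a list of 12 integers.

Z[0]=12
i=1: fresh scan; Z[1]=0
i=2: fresh scan; Z[2]=2 scan→box=[2,4)
i=3: min(r-i=1, Z[1]=0)=0; Z[3]=0
i=4: fresh scan; Z[4]=0
i=5: fresh scan; Z[5]=1 scan→box=[5,6)
i=6: fresh scan; Z[6]=1 scan→box=[6,7)
i=7: fresh scan; Z[7]=5 scan→box=[7,12)
i=8: min(r-i=4, Z[1]=0)=0; Z[8]=0
i=9: min(r-i=3, Z[2]=2)=2; Z[9]=2
i=10: min(r-i=2, Z[3]=0)=0; Z[10]=0
i=11: min(r-i=1, Z[4]=0)=0; Z[11]=0

[12, 0, 2, 0, 0, 1, 1, 5, 0, 2, 0, 0]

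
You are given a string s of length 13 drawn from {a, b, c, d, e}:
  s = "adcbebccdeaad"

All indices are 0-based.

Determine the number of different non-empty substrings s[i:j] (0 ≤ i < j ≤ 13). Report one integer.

rank→(start, suffix):
  0 → (10, 'aad')
  1 → (11, 'ad')
  2 → (0, 'adcbebccdeaad')
  3 → (5, 'bccdeaad')
  4 → (3, 'bebccdeaad')
  5 → (2, 'cbebccdeaad')
  6 → (6, 'ccdeaad')
  7 → (7, 'cdeaad')
  8 → (12, 'd')
  9 → (1, 'dcbebccdeaad')
  10 → (8, 'deaad')
  11 → (9, 'eaad')
  12 → (4, 'ebccdeaad')

SA = [10, 11, 0, 5, 3, 2, 6, 7, 12, 1, 8, 9, 4]
rank  pair      lcp
   1  s[10:],s[11:]  1  'a'
   2  s[11:],s[0:]  2  'ad'
   3  s[0:],s[5:]  0  ''
   4  s[5:],s[3:]  1  'b'
   5  s[3:],s[2:]  0  ''
   6  s[2:],s[6:]  1  'c'
   7  s[6:],s[7:]  1  'c'
   8  s[7:],s[12:]  0  ''
   9  s[12:],s[1:]  1  'd'
  10  s[1:],s[8:]  1  'd'
  11  s[8:],s[9:]  0  ''
  12  s[9:],s[4:]  1  'e'

n(n+1)/2 = 13·14/2 = 91
Σ LCP = 0 + 1 + 2 + 0 + 1 + 0 + 1 + 1 + 0 + 1 + 1 + 0 + 1 = 9
distinct = 91 − 9 = 82

82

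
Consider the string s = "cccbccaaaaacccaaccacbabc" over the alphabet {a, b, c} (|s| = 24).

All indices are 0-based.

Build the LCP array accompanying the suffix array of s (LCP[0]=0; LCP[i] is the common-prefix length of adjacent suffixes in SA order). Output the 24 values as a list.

rank | idx | suffix
   0 |   6 | aaaaacccaaccacbabc
   1 |   7 | aaaacccaaccacbabc
   2 |   8 | aaacccaaccacbabc
   3 |  14 | aaccacbabc
   4 |   9 | aacccaaccacbabc
   5 |  21 | abc
   6 |  18 | acbabc
   7 |  15 | accacbabc
   8 |  10 | acccaaccacbabc
   9 |  20 | babc
  10 |  22 | bc
  11 |   3 | bccaaaaacccaaccacbabc
  12 |  23 | c
  13 |   5 | caaaaacccaaccacbabc
  14 |  13 | caaccacbabc
  15 |  17 | cacbabc
  16 |  19 | cbabc
  17 |   2 | cbccaaaaacccaaccacbabc
  18 |   4 | ccaaaaacccaaccacbabc
  19 |  12 | ccaaccacbabc
  20 |  16 | ccacbabc
  21 |   1 | ccbccaaaaacccaaccacbabc
  22 |  11 | cccaaccacbabc
  23 |   0 | cccbccaaaaacccaaccacbabc

SA = [6, 7, 8, 14, 9, 21, 18, 15, 10, 20, 22, 3, 23, 5, 13, 17, 19, 2, 4, 12, 16, 1, 11, 0]
[i] adj suffixes → lcp
  [1] 6/7 → 4 ('aaaa')
  [2] 7/8 → 3 ('aaa')
  [3] 8/14 → 2 ('aa')
  [4] 14/9 → 4 ('aacc')
  [5] 9/21 → 1 ('a')
  [6] 21/18 → 1 ('a')
  [7] 18/15 → 2 ('ac')
  [8] 15/10 → 3 ('acc')
  [9] 10/20 → 0 ('')
  [10] 20/22 → 1 ('b')
  [11] 22/3 → 2 ('bc')
  [12] 3/23 → 0 ('')
  [13] 23/5 → 1 ('c')
  [14] 5/13 → 3 ('caa')
  [15] 13/17 → 2 ('ca')
  [16] 17/19 → 1 ('c')
  [17] 19/2 → 2 ('cb')
  [18] 2/4 → 1 ('c')
  [19] 4/12 → 4 ('ccaa')
  [20] 12/16 → 3 ('cca')
  [21] 16/1 → 2 ('cc')
  [22] 1/11 → 2 ('cc')
  [23] 11/0 → 3 ('ccc')

[0, 4, 3, 2, 4, 1, 1, 2, 3, 0, 1, 2, 0, 1, 3, 2, 1, 2, 1, 4, 3, 2, 2, 3]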